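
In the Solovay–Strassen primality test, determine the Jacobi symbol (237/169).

Reduce the numerator: 237 ≡ 68 (mod 169), so (237/169) = (68/169).
Factor out 2: 68 = 2^2·17. Since 169 ≡ 1 (mod 8), (2/169) = +1, and (2/169)^2 = +1. Now have (17/169).
17 ≡ 1 (mod 4), so quadratic reciprocity gives (17/169) = (169/17). Reduce: 169 ≡ 16 (mod 17). Now have (16/17).
Factor out 2: 16 = 2^4. Since 17 ≡ 1 (mod 8), (2/17) = +1, and (2/17)^4 = +1. Now have (1/17).
(1/17) = 1. Collecting the sign factors: 1.

1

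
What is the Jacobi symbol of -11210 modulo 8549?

(-11210 / 8549)
  = (11210 / 8549)    [8549 ≡ 1 mod 4 ⇒ (-1 / 8549) = +1]
  = (2661 / 8549)    [11210 ≡ 2661 mod 8549]
  = (8549 / 2661)    [QR: 2661 ≡ 1 mod 4, sign kept]
  = (566 / 2661)    [8549 ≡ 566 mod 2661]
  = -(283 / 2661)    [2661 ≡ 5 mod 8 ⇒ (2 / 2661) = -1]
  = -(2661 / 283)    [QR: 2661 ≡ 1 mod 4, sign kept]
  = -(114 / 283)    [2661 ≡ 114 mod 283]
  = (57 / 283)    [283 ≡ 3 mod 8 ⇒ (2 / 283) = -1]
  = (283 / 57)    [QR: 57 ≡ 1 mod 4, sign kept]
  = (55 / 57)    [283 ≡ 55 mod 57]
  = (57 / 55)    [QR: 57 ≡ 1 mod 4, sign kept]
  = (2 / 55)    [57 ≡ 2 mod 55]
  = (1 / 55)    [55 ≡ 7 mod 8 ⇒ (2 / 55) = +1]
  = 1    [(1 / 55) = 1]

1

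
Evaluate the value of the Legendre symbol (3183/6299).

1

Both 3183 ≡ 3 and 6299 ≡ 3 (mod 4), so reciprocity gives (3183/6299) = -(6299/3183). Reduce: 6299 ≡ 3116 (mod 3183). Now have -(3116/3183).
Factor out 2: 3116 = 2^2·779. Since 3183 ≡ 7 (mod 8), (2/3183) = +1, and (2/3183)^2 = +1. Now have -(779/3183).
Both 779 ≡ 3 and 3183 ≡ 3 (mod 4), so reciprocity gives (779/3183) = -(3183/779). Reduce: 3183 ≡ 67 (mod 779). Now have (67/779).
Both 67 ≡ 3 and 779 ≡ 3 (mod 4), so reciprocity gives (67/779) = -(779/67). Reduce: 779 ≡ 42 (mod 67). Now have -(42/67).
Factor out 2: 42 = 2·21. Since 67 ≡ 3 (mod 8), (2/67) = -1. Now have (21/67).
21 ≡ 1 (mod 4), so quadratic reciprocity gives (21/67) = (67/21). Reduce: 67 ≡ 4 (mod 21). Now have (4/21).
Factor out 2: 4 = 2^2. Since 21 ≡ 5 (mod 8), (2/21) = -1, and (2/21)^2 = +1. Now have (1/21).
(1/21) = 1. Collecting the sign factors: 1.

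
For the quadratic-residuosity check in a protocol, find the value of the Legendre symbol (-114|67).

-1

(-114|67)
  = -(114|67)    [67 ≡ 3 mod 4 ⇒ (-1|67) = -1]
  = -(47|67)    [114 ≡ 47 mod 67]
  = (67|47)    [QR: both ≡ 3 mod 4, sign flips]
  = (20|47)    [67 ≡ 20 mod 47]
  = (5|47)    [47 ≡ 7 mod 8 ⇒ (2|47)^2 = +1]
  = (47|5)    [QR: 5 ≡ 1 mod 4, sign kept]
  = (2|5)    [47 ≡ 2 mod 5]
  = -(1|5)    [5 ≡ 5 mod 8 ⇒ (2|5) = -1]
  = -1    [(1|5) = 1]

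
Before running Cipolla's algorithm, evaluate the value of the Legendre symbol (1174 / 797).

Reduce the numerator: 1174 ≡ 377 (mod 797), so (1174 / 797) = (377 / 797).
377 ≡ 1 (mod 4), so quadratic reciprocity gives (377 / 797) = (797 / 377). Reduce: 797 ≡ 43 (mod 377). Now have (43 / 377).
377 ≡ 1 (mod 4), so quadratic reciprocity gives (43 / 377) = (377 / 43). Reduce: 377 ≡ 33 (mod 43). Now have (33 / 43).
33 ≡ 1 (mod 4), so quadratic reciprocity gives (33 / 43) = (43 / 33). Reduce: 43 ≡ 10 (mod 33). Now have (10 / 33).
Factor out 2: 10 = 2·5. Since 33 ≡ 1 (mod 8), (2 / 33) = +1. Now have (5 / 33).
5 ≡ 1 (mod 4), so quadratic reciprocity gives (5 / 33) = (33 / 5). Reduce: 33 ≡ 3 (mod 5). Now have (3 / 5).
5 ≡ 1 (mod 4), so quadratic reciprocity gives (3 / 5) = (5 / 3). Reduce: 5 ≡ 2 (mod 3). Now have (2 / 3).
Factor out 2: 2 = 2. Since 3 ≡ 3 (mod 8), (2 / 3) = -1. Now have -(1 / 3).
(1 / 3) = 1. Collecting the sign factors: -1.

-1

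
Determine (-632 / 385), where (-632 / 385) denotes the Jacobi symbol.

-1

(-632 / 385)
  = (632 / 385)    [385 ≡ 1 mod 4 ⇒ (-1 / 385) = +1]
  = (247 / 385)    [632 ≡ 247 mod 385]
  = (385 / 247)    [QR: 385 ≡ 1 mod 4, sign kept]
  = (138 / 247)    [385 ≡ 138 mod 247]
  = (69 / 247)    [247 ≡ 7 mod 8 ⇒ (2 / 247) = +1]
  = (247 / 69)    [QR: 69 ≡ 1 mod 4, sign kept]
  = (40 / 69)    [247 ≡ 40 mod 69]
  = -(5 / 69)    [69 ≡ 5 mod 8 ⇒ (2 / 69)^3 = -1]
  = -(69 / 5)    [QR: 5 ≡ 1 mod 4, sign kept]
  = -(4 / 5)    [69 ≡ 4 mod 5]
  = -(1 / 5)    [5 ≡ 5 mod 8 ⇒ (2 / 5)^2 = +1]
  = -1    [(1 / 5) = 1]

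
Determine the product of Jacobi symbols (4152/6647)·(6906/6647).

1

By multiplicativity, (4152·6906/6647) = (4152/6647)·(6906/6647).
First factor (4152/6647):
(4152/6647)
  = (519/6647)    [6647 ≡ 7 mod 8 ⇒ (2/6647)^3 = +1]
  = -(6647/519)    [QR: both ≡ 3 mod 4, sign flips]
  = -(419/519)    [6647 ≡ 419 mod 519]
  = (519/419)    [QR: both ≡ 3 mod 4, sign flips]
  = (100/419)    [519 ≡ 100 mod 419]
  = (25/419)    [419 ≡ 3 mod 8 ⇒ (2/419)^2 = +1]
  = (419/25)    [QR: 25 ≡ 1 mod 4, sign kept]
  = (19/25)    [419 ≡ 19 mod 25]
  = (25/19)    [QR: 25 ≡ 1 mod 4, sign kept]
  = (6/19)    [25 ≡ 6 mod 19]
  = -(3/19)    [19 ≡ 3 mod 8 ⇒ (2/19) = -1]
  = (19/3)    [QR: both ≡ 3 mod 4, sign flips]
  = (1/3)    [19 ≡ 1 mod 3]
  = 1    [(1/3) = 1]
Second factor (6906/6647):
(6906/6647)
  = (259/6647)    [6906 ≡ 259 mod 6647]
  = -(6647/259)    [QR: both ≡ 3 mod 4, sign flips]
  = -(172/259)    [6647 ≡ 172 mod 259]
  = -(43/259)    [259 ≡ 3 mod 8 ⇒ (2/259)^2 = +1]
  = (259/43)    [QR: both ≡ 3 mod 4, sign flips]
  = (1/43)    [259 ≡ 1 mod 43]
  = 1    [(1/43) = 1]
Product: (1)·(1) = 1.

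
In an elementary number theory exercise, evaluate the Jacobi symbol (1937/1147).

Reduce the numerator: 1937 ≡ 790 (mod 1147), so (1937/1147) = (790/1147).
Factor out 2: 790 = 2·395. Since 1147 ≡ 3 (mod 8), (2/1147) = -1. Now have -(395/1147).
Both 395 ≡ 3 and 1147 ≡ 3 (mod 4), so reciprocity gives (395/1147) = -(1147/395). Reduce: 1147 ≡ 357 (mod 395). Now have (357/395).
357 ≡ 1 (mod 4), so quadratic reciprocity gives (357/395) = (395/357). Reduce: 395 ≡ 38 (mod 357). Now have (38/357).
Factor out 2: 38 = 2·19. Since 357 ≡ 5 (mod 8), (2/357) = -1. Now have -(19/357).
357 ≡ 1 (mod 4), so quadratic reciprocity gives (19/357) = (357/19). Reduce: 357 ≡ 15 (mod 19). Now have -(15/19).
Both 15 ≡ 3 and 19 ≡ 3 (mod 4), so reciprocity gives (15/19) = -(19/15). Reduce: 19 ≡ 4 (mod 15). Now have (4/15).
Factor out 2: 4 = 2^2. Since 15 ≡ 7 (mod 8), (2/15) = +1, and (2/15)^2 = +1. Now have (1/15).
(1/15) = 1. Collecting the sign factors: 1.

1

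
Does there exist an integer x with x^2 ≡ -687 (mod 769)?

yes

(-687/769)
  = (687/769)    [769 ≡ 1 mod 4 ⇒ (-1/769) = +1]
  = (769/687)    [QR: 769 ≡ 1 mod 4, sign kept]
  = (82/687)    [769 ≡ 82 mod 687]
  = (41/687)    [687 ≡ 7 mod 8 ⇒ (2/687) = +1]
  = (687/41)    [QR: 41 ≡ 1 mod 4, sign kept]
  = (31/41)    [687 ≡ 31 mod 41]
  = (41/31)    [QR: 41 ≡ 1 mod 4, sign kept]
  = (10/31)    [41 ≡ 10 mod 31]
  = (5/31)    [31 ≡ 7 mod 8 ⇒ (2/31) = +1]
  = (31/5)    [QR: 5 ≡ 1 mod 4, sign kept]
  = (1/5)    [31 ≡ 1 mod 5]
  = 1    [(1/5) = 1]
(-687/769) = 1, and 769 is prime, so -687 is a quadratic residue mod 769.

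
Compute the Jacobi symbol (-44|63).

(-44|63)
  = (19|63)    [-44 ≡ 19 mod 63]
  = -(63|19)    [QR: both ≡ 3 mod 4, sign flips]
  = -(6|19)    [63 ≡ 6 mod 19]
  = (3|19)    [19 ≡ 3 mod 8 ⇒ (2|19) = -1]
  = -(19|3)    [QR: both ≡ 3 mod 4, sign flips]
  = -(1|3)    [19 ≡ 1 mod 3]
  = -1    [(1|3) = 1]

-1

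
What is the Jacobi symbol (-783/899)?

Reduce the numerator: -783 ≡ 116 (mod 899), so (-783/899) = (116/899).
Factor out 2: 116 = 2^2·29. Since 899 ≡ 3 (mod 8), (2/899) = -1, and (2/899)^2 = +1. Now have (29/899).
29 ≡ 1 (mod 4), so quadratic reciprocity gives (29/899) = (899/29). Reduce: 899 ≡ 0 (mod 29). Now have (0/29).
The numerator is now 0 with denominator 29 > 1: the symbol is 0.

0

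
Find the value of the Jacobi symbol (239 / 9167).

Both 239 ≡ 3 and 9167 ≡ 3 (mod 4), so reciprocity gives (239 / 9167) = -(9167 / 239). Reduce: 9167 ≡ 85 (mod 239). Now have -(85 / 239).
85 ≡ 1 (mod 4), so quadratic reciprocity gives (85 / 239) = (239 / 85). Reduce: 239 ≡ 69 (mod 85). Now have -(69 / 85).
69 ≡ 1 (mod 4), so quadratic reciprocity gives (69 / 85) = (85 / 69). Reduce: 85 ≡ 16 (mod 69). Now have -(16 / 69).
Factor out 2: 16 = 2^4. Since 69 ≡ 5 (mod 8), (2 / 69) = -1, and (2 / 69)^4 = +1. Now have -(1 / 69).
(1 / 69) = 1. Collecting the sign factors: -1.

-1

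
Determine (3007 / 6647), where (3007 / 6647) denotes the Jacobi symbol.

-1

Both 3007 ≡ 3 and 6647 ≡ 3 (mod 4), so reciprocity gives (3007 / 6647) = -(6647 / 3007). Reduce: 6647 ≡ 633 (mod 3007). Now have -(633 / 3007).
633 ≡ 1 (mod 4), so quadratic reciprocity gives (633 / 3007) = (3007 / 633). Reduce: 3007 ≡ 475 (mod 633). Now have -(475 / 633).
633 ≡ 1 (mod 4), so quadratic reciprocity gives (475 / 633) = (633 / 475). Reduce: 633 ≡ 158 (mod 475). Now have -(158 / 475).
Factor out 2: 158 = 2·79. Since 475 ≡ 3 (mod 8), (2 / 475) = -1. Now have (79 / 475).
Both 79 ≡ 3 and 475 ≡ 3 (mod 4), so reciprocity gives (79 / 475) = -(475 / 79). Reduce: 475 ≡ 1 (mod 79). Now have -(1 / 79).
(1 / 79) = 1. Collecting the sign factors: -1.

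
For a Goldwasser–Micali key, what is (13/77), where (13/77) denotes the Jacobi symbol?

(13/77)
  = (77/13)    [QR: 13 ≡ 1 mod 4, sign kept]
  = (12/13)    [77 ≡ 12 mod 13]
  = (3/13)    [13 ≡ 5 mod 8 ⇒ (2/13)^2 = +1]
  = (13/3)    [QR: 13 ≡ 1 mod 4, sign kept]
  = (1/3)    [13 ≡ 1 mod 3]
  = 1    [(1/3) = 1]

1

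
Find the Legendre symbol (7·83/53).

By multiplicativity, (7·83/53) = (7/53)·(83/53).
First factor (7/53):
(7/53)
  = (53/7)    [QR: 53 ≡ 1 mod 4, sign kept]
  = (4/7)    [53 ≡ 4 mod 7]
  = (1/7)    [7 ≡ 7 mod 8 ⇒ (2/7)^2 = +1]
  = 1    [(1/7) = 1]
Second factor (83/53):
(83/53)
  = (30/53)    [83 ≡ 30 mod 53]
  = -(15/53)    [53 ≡ 5 mod 8 ⇒ (2/53) = -1]
  = -(53/15)    [QR: 53 ≡ 1 mod 4, sign kept]
  = -(8/15)    [53 ≡ 8 mod 15]
  = -(1/15)    [15 ≡ 7 mod 8 ⇒ (2/15)^3 = +1]
  = -1    [(1/15) = 1]
Product: (1)·(-1) = -1.

-1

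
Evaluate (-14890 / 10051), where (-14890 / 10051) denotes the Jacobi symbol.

1

Reduce the numerator: -14890 ≡ 5212 (mod 10051), so (-14890 / 10051) = (5212 / 10051).
Factor out 2: 5212 = 2^2·1303. Since 10051 ≡ 3 (mod 8), (2 / 10051) = -1, and (2 / 10051)^2 = +1. Now have (1303 / 10051).
Both 1303 ≡ 3 and 10051 ≡ 3 (mod 4), so reciprocity gives (1303 / 10051) = -(10051 / 1303). Reduce: 10051 ≡ 930 (mod 1303). Now have -(930 / 1303).
Factor out 2: 930 = 2·465. Since 1303 ≡ 7 (mod 8), (2 / 1303) = +1. Now have -(465 / 1303).
465 ≡ 1 (mod 4), so quadratic reciprocity gives (465 / 1303) = (1303 / 465). Reduce: 1303 ≡ 373 (mod 465). Now have -(373 / 465).
373 ≡ 1 (mod 4), so quadratic reciprocity gives (373 / 465) = (465 / 373). Reduce: 465 ≡ 92 (mod 373). Now have -(92 / 373).
Factor out 2: 92 = 2^2·23. Since 373 ≡ 5 (mod 8), (2 / 373) = -1, and (2 / 373)^2 = +1. Now have -(23 / 373).
373 ≡ 1 (mod 4), so quadratic reciprocity gives (23 / 373) = (373 / 23). Reduce: 373 ≡ 5 (mod 23). Now have -(5 / 23).
5 ≡ 1 (mod 4), so quadratic reciprocity gives (5 / 23) = (23 / 5). Reduce: 23 ≡ 3 (mod 5). Now have -(3 / 5).
5 ≡ 1 (mod 4), so quadratic reciprocity gives (3 / 5) = (5 / 3). Reduce: 5 ≡ 2 (mod 3). Now have -(2 / 3).
Factor out 2: 2 = 2. Since 3 ≡ 3 (mod 8), (2 / 3) = -1. Now have (1 / 3).
(1 / 3) = 1. Collecting the sign factors: 1.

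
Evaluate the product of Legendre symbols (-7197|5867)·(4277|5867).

By multiplicativity, (-7197·4277|5867) = (-7197|5867)·(4277|5867).
First factor (-7197|5867):
(-7197|5867)
  = (4537|5867)    [-7197 ≡ 4537 mod 5867]
  = (5867|4537)    [QR: 4537 ≡ 1 mod 4, sign kept]
  = (1330|4537)    [5867 ≡ 1330 mod 4537]
  = (665|4537)    [4537 ≡ 1 mod 8 ⇒ (2|4537) = +1]
  = (4537|665)    [QR: 665 ≡ 1 mod 4, sign kept]
  = (547|665)    [4537 ≡ 547 mod 665]
  = (665|547)    [QR: 665 ≡ 1 mod 4, sign kept]
  = (118|547)    [665 ≡ 118 mod 547]
  = -(59|547)    [547 ≡ 3 mod 8 ⇒ (2|547) = -1]
  = (547|59)    [QR: both ≡ 3 mod 4, sign flips]
  = (16|59)    [547 ≡ 16 mod 59]
  = (1|59)    [59 ≡ 3 mod 8 ⇒ (2|59)^4 = +1]
  = 1    [(1|59) = 1]
Second factor (4277|5867):
(4277|5867)
  = (5867|4277)    [QR: 4277 ≡ 1 mod 4, sign kept]
  = (1590|4277)    [5867 ≡ 1590 mod 4277]
  = -(795|4277)    [4277 ≡ 5 mod 8 ⇒ (2|4277) = -1]
  = -(4277|795)    [QR: 4277 ≡ 1 mod 4, sign kept]
  = -(302|795)    [4277 ≡ 302 mod 795]
  = (151|795)    [795 ≡ 3 mod 8 ⇒ (2|795) = -1]
  = -(795|151)    [QR: both ≡ 3 mod 4, sign flips]
  = -(40|151)    [795 ≡ 40 mod 151]
  = -(5|151)    [151 ≡ 7 mod 8 ⇒ (2|151)^3 = +1]
  = -(151|5)    [QR: 5 ≡ 1 mod 4, sign kept]
  = -(1|5)    [151 ≡ 1 mod 5]
  = -1    [(1|5) = 1]
Product: (1)·(-1) = -1.

-1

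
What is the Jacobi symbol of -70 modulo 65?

0

Reduce the numerator: -70 ≡ 60 (mod 65), so (-70/65) = (60/65).
Factor out 2: 60 = 2^2·15. Since 65 ≡ 1 (mod 8), (2/65) = +1, and (2/65)^2 = +1. Now have (15/65).
65 ≡ 1 (mod 4), so quadratic reciprocity gives (15/65) = (65/15). Reduce: 65 ≡ 5 (mod 15). Now have (5/15).
5 ≡ 1 (mod 4), so quadratic reciprocity gives (5/15) = (15/5). Reduce: 15 ≡ 0 (mod 5). Now have (0/5).
The numerator is now 0 with denominator 5 > 1: the symbol is 0.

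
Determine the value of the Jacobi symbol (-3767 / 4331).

-1

Pull out -1: (-3767 / 4331) = (-1 / 4331)·(3767 / 4331). Since 4331 ≡ 3 (mod 4), (-1 / 4331) = -1. Now have -(3767 / 4331).
Both 3767 ≡ 3 and 4331 ≡ 3 (mod 4), so reciprocity gives (3767 / 4331) = -(4331 / 3767). Reduce: 4331 ≡ 564 (mod 3767). Now have (564 / 3767).
Factor out 2: 564 = 2^2·141. Since 3767 ≡ 7 (mod 8), (2 / 3767) = +1, and (2 / 3767)^2 = +1. Now have (141 / 3767).
141 ≡ 1 (mod 4), so quadratic reciprocity gives (141 / 3767) = (3767 / 141). Reduce: 3767 ≡ 101 (mod 141). Now have (101 / 141).
101 ≡ 1 (mod 4), so quadratic reciprocity gives (101 / 141) = (141 / 101). Reduce: 141 ≡ 40 (mod 101). Now have (40 / 101).
Factor out 2: 40 = 2^3·5. Since 101 ≡ 5 (mod 8), (2 / 101) = -1, and (2 / 101)^3 = -1. Now have -(5 / 101).
5 ≡ 1 (mod 4), so quadratic reciprocity gives (5 / 101) = (101 / 5). Reduce: 101 ≡ 1 (mod 5). Now have -(1 / 5).
(1 / 5) = 1. Collecting the sign factors: -1.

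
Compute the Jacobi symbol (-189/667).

(-189/667)
  = (478/667)    [-189 ≡ 478 mod 667]
  = -(239/667)    [667 ≡ 3 mod 8 ⇒ (2/667) = -1]
  = (667/239)    [QR: both ≡ 3 mod 4, sign flips]
  = (189/239)    [667 ≡ 189 mod 239]
  = (239/189)    [QR: 189 ≡ 1 mod 4, sign kept]
  = (50/189)    [239 ≡ 50 mod 189]
  = -(25/189)    [189 ≡ 5 mod 8 ⇒ (2/189) = -1]
  = -(189/25)    [QR: 25 ≡ 1 mod 4, sign kept]
  = -(14/25)    [189 ≡ 14 mod 25]
  = -(7/25)    [25 ≡ 1 mod 8 ⇒ (2/25) = +1]
  = -(25/7)    [QR: 25 ≡ 1 mod 4, sign kept]
  = -(4/7)    [25 ≡ 4 mod 7]
  = -(1/7)    [7 ≡ 7 mod 8 ⇒ (2/7)^2 = +1]
  = -1    [(1/7) = 1]

-1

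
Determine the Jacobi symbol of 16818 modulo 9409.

1

(16818/9409)
  = (7409/9409)    [16818 ≡ 7409 mod 9409]
  = (9409/7409)    [QR: 7409 ≡ 1 mod 4, sign kept]
  = (2000/7409)    [9409 ≡ 2000 mod 7409]
  = (125/7409)    [7409 ≡ 1 mod 8 ⇒ (2/7409)^4 = +1]
  = (7409/125)    [QR: 125 ≡ 1 mod 4, sign kept]
  = (34/125)    [7409 ≡ 34 mod 125]
  = -(17/125)    [125 ≡ 5 mod 8 ⇒ (2/125) = -1]
  = -(125/17)    [QR: 17 ≡ 1 mod 4, sign kept]
  = -(6/17)    [125 ≡ 6 mod 17]
  = -(3/17)    [17 ≡ 1 mod 8 ⇒ (2/17) = +1]
  = -(17/3)    [QR: 17 ≡ 1 mod 4, sign kept]
  = -(2/3)    [17 ≡ 2 mod 3]
  = (1/3)    [3 ≡ 3 mod 8 ⇒ (2/3) = -1]
  = 1    [(1/3) = 1]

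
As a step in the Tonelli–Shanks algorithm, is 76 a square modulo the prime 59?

(76/59)
  = (17/59)    [76 ≡ 17 mod 59]
  = (59/17)    [QR: 17 ≡ 1 mod 4, sign kept]
  = (8/17)    [59 ≡ 8 mod 17]
  = (1/17)    [17 ≡ 1 mod 8 ⇒ (2/17)^3 = +1]
  = 1    [(1/17) = 1]
The Legendre symbol is 1, so x^2 ≡ 76 (mod 59) has solution.

yes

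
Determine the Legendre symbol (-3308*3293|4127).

1

By multiplicativity, (-3308·3293|4127) = (-3308|4127)·(3293|4127).
First factor (-3308|4127):
(-3308|4127)
  = (819|4127)    [-3308 ≡ 819 mod 4127]
  = -(4127|819)    [QR: both ≡ 3 mod 4, sign flips]
  = -(32|819)    [4127 ≡ 32 mod 819]
  = (1|819)    [819 ≡ 3 mod 8 ⇒ (2|819)^5 = -1]
  = 1    [(1|819) = 1]
Second factor (3293|4127):
(3293|4127)
  = (4127|3293)    [QR: 3293 ≡ 1 mod 4, sign kept]
  = (834|3293)    [4127 ≡ 834 mod 3293]
  = -(417|3293)    [3293 ≡ 5 mod 8 ⇒ (2|3293) = -1]
  = -(3293|417)    [QR: 417 ≡ 1 mod 4, sign kept]
  = -(374|417)    [3293 ≡ 374 mod 417]
  = -(187|417)    [417 ≡ 1 mod 8 ⇒ (2|417) = +1]
  = -(417|187)    [QR: 417 ≡ 1 mod 4, sign kept]
  = -(43|187)    [417 ≡ 43 mod 187]
  = (187|43)    [QR: both ≡ 3 mod 4, sign flips]
  = (15|43)    [187 ≡ 15 mod 43]
  = -(43|15)    [QR: both ≡ 3 mod 4, sign flips]
  = -(13|15)    [43 ≡ 13 mod 15]
  = -(15|13)    [QR: 13 ≡ 1 mod 4, sign kept]
  = -(2|13)    [15 ≡ 2 mod 13]
  = (1|13)    [13 ≡ 5 mod 8 ⇒ (2|13) = -1]
  = 1    [(1|13) = 1]
Product: (1)·(1) = 1.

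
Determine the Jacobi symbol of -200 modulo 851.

Reduce the numerator: -200 ≡ 651 (mod 851), so (-200/851) = (651/851).
Both 651 ≡ 3 and 851 ≡ 3 (mod 4), so reciprocity gives (651/851) = -(851/651). Reduce: 851 ≡ 200 (mod 651). Now have -(200/651).
Factor out 2: 200 = 2^3·25. Since 651 ≡ 3 (mod 8), (2/651) = -1, and (2/651)^3 = -1. Now have (25/651).
25 ≡ 1 (mod 4), so quadratic reciprocity gives (25/651) = (651/25). Reduce: 651 ≡ 1 (mod 25). Now have (1/25).
(1/25) = 1. Collecting the sign factors: 1.

1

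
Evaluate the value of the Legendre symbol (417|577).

-1

417 ≡ 1 (mod 4), so quadratic reciprocity gives (417|577) = (577|417). Reduce: 577 ≡ 160 (mod 417). Now have (160|417).
Factor out 2: 160 = 2^5·5. Since 417 ≡ 1 (mod 8), (2|417) = +1, and (2|417)^5 = +1. Now have (5|417).
5 ≡ 1 (mod 4), so quadratic reciprocity gives (5|417) = (417|5). Reduce: 417 ≡ 2 (mod 5). Now have (2|5).
Factor out 2: 2 = 2. Since 5 ≡ 5 (mod 8), (2|5) = -1. Now have -(1|5).
(1|5) = 1. Collecting the sign factors: -1.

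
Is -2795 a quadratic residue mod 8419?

yes

(-2795/8419)
  = -(2795/8419)    [8419 ≡ 3 mod 4 ⇒ (-1/8419) = -1]
  = (8419/2795)    [QR: both ≡ 3 mod 4, sign flips]
  = (34/2795)    [8419 ≡ 34 mod 2795]
  = -(17/2795)    [2795 ≡ 3 mod 8 ⇒ (2/2795) = -1]
  = -(2795/17)    [QR: 17 ≡ 1 mod 4, sign kept]
  = -(7/17)    [2795 ≡ 7 mod 17]
  = -(17/7)    [QR: 17 ≡ 1 mod 4, sign kept]
  = -(3/7)    [17 ≡ 3 mod 7]
  = (7/3)    [QR: both ≡ 3 mod 4, sign flips]
  = (1/3)    [7 ≡ 1 mod 3]
  = 1    [(1/3) = 1]
The Legendre symbol is 1, so x^2 ≡ -2795 (mod 8419) has solution.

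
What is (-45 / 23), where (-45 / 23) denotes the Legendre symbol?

1

Pull out -1: (-45 / 23) = (-1 / 23)·(45 / 23). Since 23 ≡ 3 (mod 4), (-1 / 23) = -1. Now have -(45 / 23).
Reduce the numerator: 45 ≡ 22 (mod 23), so (45 / 23) = (22 / 23).
Factor out 2: 22 = 2·11. Since 23 ≡ 7 (mod 8), (2 / 23) = +1. Now have -(11 / 23).
Both 11 ≡ 3 and 23 ≡ 3 (mod 4), so reciprocity gives (11 / 23) = -(23 / 11). Reduce: 23 ≡ 1 (mod 11). Now have (1 / 11).
(1 / 11) = 1. Collecting the sign factors: 1.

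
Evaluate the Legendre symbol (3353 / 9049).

(3353 / 9049)
  = (9049 / 3353)    [QR: 3353 ≡ 1 mod 4, sign kept]
  = (2343 / 3353)    [9049 ≡ 2343 mod 3353]
  = (3353 / 2343)    [QR: 3353 ≡ 1 mod 4, sign kept]
  = (1010 / 2343)    [3353 ≡ 1010 mod 2343]
  = (505 / 2343)    [2343 ≡ 7 mod 8 ⇒ (2 / 2343) = +1]
  = (2343 / 505)    [QR: 505 ≡ 1 mod 4, sign kept]
  = (323 / 505)    [2343 ≡ 323 mod 505]
  = (505 / 323)    [QR: 505 ≡ 1 mod 4, sign kept]
  = (182 / 323)    [505 ≡ 182 mod 323]
  = -(91 / 323)    [323 ≡ 3 mod 8 ⇒ (2 / 323) = -1]
  = (323 / 91)    [QR: both ≡ 3 mod 4, sign flips]
  = (50 / 91)    [323 ≡ 50 mod 91]
  = -(25 / 91)    [91 ≡ 3 mod 8 ⇒ (2 / 91) = -1]
  = -(91 / 25)    [QR: 25 ≡ 1 mod 4, sign kept]
  = -(16 / 25)    [91 ≡ 16 mod 25]
  = -(1 / 25)    [25 ≡ 1 mod 8 ⇒ (2 / 25)^4 = +1]
  = -1    [(1 / 25) = 1]

-1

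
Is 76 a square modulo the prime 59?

yes

Reduce the numerator: 76 ≡ 17 (mod 59), so (76|59) = (17|59).
17 ≡ 1 (mod 4), so quadratic reciprocity gives (17|59) = (59|17). Reduce: 59 ≡ 8 (mod 17). Now have (8|17).
Factor out 2: 8 = 2^3. Since 17 ≡ 1 (mod 8), (2|17) = +1, and (2|17)^3 = +1. Now have (1|17).
(1|17) = 1. Collecting the sign factors: 1.
(76|59) = 1, and 59 is prime, so 76 is a quadratic residue mod 59.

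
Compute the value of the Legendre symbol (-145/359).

(-145/359)
  = -(145/359)    [359 ≡ 3 mod 4 ⇒ (-1/359) = -1]
  = -(359/145)    [QR: 145 ≡ 1 mod 4, sign kept]
  = -(69/145)    [359 ≡ 69 mod 145]
  = -(145/69)    [QR: 69 ≡ 1 mod 4, sign kept]
  = -(7/69)    [145 ≡ 7 mod 69]
  = -(69/7)    [QR: 69 ≡ 1 mod 4, sign kept]
  = -(6/7)    [69 ≡ 6 mod 7]
  = -(3/7)    [7 ≡ 7 mod 8 ⇒ (2/7) = +1]
  = (7/3)    [QR: both ≡ 3 mod 4, sign flips]
  = (1/3)    [7 ≡ 1 mod 3]
  = 1    [(1/3) = 1]

1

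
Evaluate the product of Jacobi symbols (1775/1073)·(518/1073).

0

By multiplicativity, (1775·518/1073) = (1775/1073)·(518/1073).
First factor (1775/1073):
(1775/1073)
  = (702/1073)    [1775 ≡ 702 mod 1073]
  = (351/1073)    [1073 ≡ 1 mod 8 ⇒ (2/1073) = +1]
  = (1073/351)    [QR: 1073 ≡ 1 mod 4, sign kept]
  = (20/351)    [1073 ≡ 20 mod 351]
  = (5/351)    [351 ≡ 7 mod 8 ⇒ (2/351)^2 = +1]
  = (351/5)    [QR: 5 ≡ 1 mod 4, sign kept]
  = (1/5)    [351 ≡ 1 mod 5]
  = 1    [(1/5) = 1]
Second factor (518/1073):
(518/1073)
  = (259/1073)    [1073 ≡ 1 mod 8 ⇒ (2/1073) = +1]
  = (1073/259)    [QR: 1073 ≡ 1 mod 4, sign kept]
  = (37/259)    [1073 ≡ 37 mod 259]
  = (259/37)    [QR: 37 ≡ 1 mod 4, sign kept]
  = (0/37)    [259 ≡ 0 mod 37]
  = 0    [numerator 0, gcd > 1]
Product: (1)·(0) = 0.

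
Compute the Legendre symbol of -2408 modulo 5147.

(-2408/5147)
  = (2739/5147)    [-2408 ≡ 2739 mod 5147]
  = -(5147/2739)    [QR: both ≡ 3 mod 4, sign flips]
  = -(2408/2739)    [5147 ≡ 2408 mod 2739]
  = (301/2739)    [2739 ≡ 3 mod 8 ⇒ (2/2739)^3 = -1]
  = (2739/301)    [QR: 301 ≡ 1 mod 4, sign kept]
  = (30/301)    [2739 ≡ 30 mod 301]
  = -(15/301)    [301 ≡ 5 mod 8 ⇒ (2/301) = -1]
  = -(301/15)    [QR: 301 ≡ 1 mod 4, sign kept]
  = -(1/15)    [301 ≡ 1 mod 15]
  = -1    [(1/15) = 1]

-1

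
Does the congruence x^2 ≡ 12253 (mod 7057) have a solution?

(12253/7057)
  = (5196/7057)    [12253 ≡ 5196 mod 7057]
  = (1299/7057)    [7057 ≡ 1 mod 8 ⇒ (2/7057)^2 = +1]
  = (7057/1299)    [QR: 7057 ≡ 1 mod 4, sign kept]
  = (562/1299)    [7057 ≡ 562 mod 1299]
  = -(281/1299)    [1299 ≡ 3 mod 8 ⇒ (2/1299) = -1]
  = -(1299/281)    [QR: 281 ≡ 1 mod 4, sign kept]
  = -(175/281)    [1299 ≡ 175 mod 281]
  = -(281/175)    [QR: 281 ≡ 1 mod 4, sign kept]
  = -(106/175)    [281 ≡ 106 mod 175]
  = -(53/175)    [175 ≡ 7 mod 8 ⇒ (2/175) = +1]
  = -(175/53)    [QR: 53 ≡ 1 mod 4, sign kept]
  = -(16/53)    [175 ≡ 16 mod 53]
  = -(1/53)    [53 ≡ 5 mod 8 ⇒ (2/53)^4 = +1]
  = -1    [(1/53) = 1]
(12253/7057) = -1, and 7057 is prime, so 12253 is not a quadratic residue mod 7057.

no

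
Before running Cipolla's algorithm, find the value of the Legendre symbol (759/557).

(759/557)
  = (202/557)    [759 ≡ 202 mod 557]
  = -(101/557)    [557 ≡ 5 mod 8 ⇒ (2/557) = -1]
  = -(557/101)    [QR: 101 ≡ 1 mod 4, sign kept]
  = -(52/101)    [557 ≡ 52 mod 101]
  = -(13/101)    [101 ≡ 5 mod 8 ⇒ (2/101)^2 = +1]
  = -(101/13)    [QR: 13 ≡ 1 mod 4, sign kept]
  = -(10/13)    [101 ≡ 10 mod 13]
  = (5/13)    [13 ≡ 5 mod 8 ⇒ (2/13) = -1]
  = (13/5)    [QR: 5 ≡ 1 mod 4, sign kept]
  = (3/5)    [13 ≡ 3 mod 5]
  = (5/3)    [QR: 5 ≡ 1 mod 4, sign kept]
  = (2/3)    [5 ≡ 2 mod 3]
  = -(1/3)    [3 ≡ 3 mod 8 ⇒ (2/3) = -1]
  = -1    [(1/3) = 1]

-1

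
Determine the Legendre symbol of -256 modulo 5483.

Reduce the numerator: -256 ≡ 5227 (mod 5483), so (-256 / 5483) = (5227 / 5483).
Both 5227 ≡ 3 and 5483 ≡ 3 (mod 4), so reciprocity gives (5227 / 5483) = -(5483 / 5227). Reduce: 5483 ≡ 256 (mod 5227). Now have -(256 / 5227).
Factor out 2: 256 = 2^8. Since 5227 ≡ 3 (mod 8), (2 / 5227) = -1, and (2 / 5227)^8 = +1. Now have -(1 / 5227).
(1 / 5227) = 1. Collecting the sign factors: -1.

-1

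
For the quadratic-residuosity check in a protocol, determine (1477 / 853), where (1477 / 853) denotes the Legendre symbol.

(1477 / 853)
  = (624 / 853)    [1477 ≡ 624 mod 853]
  = (39 / 853)    [853 ≡ 5 mod 8 ⇒ (2 / 853)^4 = +1]
  = (853 / 39)    [QR: 853 ≡ 1 mod 4, sign kept]
  = (34 / 39)    [853 ≡ 34 mod 39]
  = (17 / 39)    [39 ≡ 7 mod 8 ⇒ (2 / 39) = +1]
  = (39 / 17)    [QR: 17 ≡ 1 mod 4, sign kept]
  = (5 / 17)    [39 ≡ 5 mod 17]
  = (17 / 5)    [QR: 5 ≡ 1 mod 4, sign kept]
  = (2 / 5)    [17 ≡ 2 mod 5]
  = -(1 / 5)    [5 ≡ 5 mod 8 ⇒ (2 / 5) = -1]
  = -1    [(1 / 5) = 1]

-1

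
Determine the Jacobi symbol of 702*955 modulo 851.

By multiplicativity, (702·955 / 851) = (702 / 851)·(955 / 851).
First factor (702 / 851):
Factor out 2: 702 = 2·351. Since 851 ≡ 3 (mod 8), (2 / 851) = -1. Now have -(351 / 851).
Both 351 ≡ 3 and 851 ≡ 3 (mod 4), so reciprocity gives (351 / 851) = -(851 / 351). Reduce: 851 ≡ 149 (mod 351). Now have (149 / 351).
149 ≡ 1 (mod 4), so quadratic reciprocity gives (149 / 351) = (351 / 149). Reduce: 351 ≡ 53 (mod 149). Now have (53 / 149).
53 ≡ 1 (mod 4), so quadratic reciprocity gives (53 / 149) = (149 / 53). Reduce: 149 ≡ 43 (mod 53). Now have (43 / 53).
53 ≡ 1 (mod 4), so quadratic reciprocity gives (43 / 53) = (53 / 43). Reduce: 53 ≡ 10 (mod 43). Now have (10 / 43).
Factor out 2: 10 = 2·5. Since 43 ≡ 3 (mod 8), (2 / 43) = -1. Now have -(5 / 43).
5 ≡ 1 (mod 4), so quadratic reciprocity gives (5 / 43) = (43 / 5). Reduce: 43 ≡ 3 (mod 5). Now have -(3 / 5).
5 ≡ 1 (mod 4), so quadratic reciprocity gives (3 / 5) = (5 / 3). Reduce: 5 ≡ 2 (mod 3). Now have -(2 / 3).
Factor out 2: 2 = 2. Since 3 ≡ 3 (mod 8), (2 / 3) = -1. Now have (1 / 3).
(1 / 3) = 1. Collecting the sign factors: 1.
Second factor (955 / 851):
Reduce the numerator: 955 ≡ 104 (mod 851), so (955 / 851) = (104 / 851).
Factor out 2: 104 = 2^3·13. Since 851 ≡ 3 (mod 8), (2 / 851) = -1, and (2 / 851)^3 = -1. Now have -(13 / 851).
13 ≡ 1 (mod 4), so quadratic reciprocity gives (13 / 851) = (851 / 13). Reduce: 851 ≡ 6 (mod 13). Now have -(6 / 13).
Factor out 2: 6 = 2·3. Since 13 ≡ 5 (mod 8), (2 / 13) = -1. Now have (3 / 13).
13 ≡ 1 (mod 4), so quadratic reciprocity gives (3 / 13) = (13 / 3). Reduce: 13 ≡ 1 (mod 3). Now have (1 / 3).
(1 / 3) = 1. Collecting the sign factors: 1.
Product: (1)·(1) = 1.

1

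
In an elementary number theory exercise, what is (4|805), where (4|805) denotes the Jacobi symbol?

1

(4|805)
  = (1|805)    [805 ≡ 5 mod 8 ⇒ (2|805)^2 = +1]
  = 1    [(1|805) = 1]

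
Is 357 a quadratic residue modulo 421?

(357/421)
  = (421/357)    [QR: 357 ≡ 1 mod 4, sign kept]
  = (64/357)    [421 ≡ 64 mod 357]
  = (1/357)    [357 ≡ 5 mod 8 ⇒ (2/357)^6 = +1]
  = 1    [(1/357) = 1]
(357/421) = 1, and 421 is prime, so 357 is a quadratic residue mod 421.

yes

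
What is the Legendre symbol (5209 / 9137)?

5209 ≡ 1 (mod 4), so quadratic reciprocity gives (5209 / 9137) = (9137 / 5209). Reduce: 9137 ≡ 3928 (mod 5209). Now have (3928 / 5209).
Factor out 2: 3928 = 2^3·491. Since 5209 ≡ 1 (mod 8), (2 / 5209) = +1, and (2 / 5209)^3 = +1. Now have (491 / 5209).
5209 ≡ 1 (mod 4), so quadratic reciprocity gives (491 / 5209) = (5209 / 491). Reduce: 5209 ≡ 299 (mod 491). Now have (299 / 491).
Both 299 ≡ 3 and 491 ≡ 3 (mod 4), so reciprocity gives (299 / 491) = -(491 / 299). Reduce: 491 ≡ 192 (mod 299). Now have -(192 / 299).
Factor out 2: 192 = 2^6·3. Since 299 ≡ 3 (mod 8), (2 / 299) = -1, and (2 / 299)^6 = +1. Now have -(3 / 299).
Both 3 ≡ 3 and 299 ≡ 3 (mod 4), so reciprocity gives (3 / 299) = -(299 / 3). Reduce: 299 ≡ 2 (mod 3). Now have (2 / 3).
Factor out 2: 2 = 2. Since 3 ≡ 3 (mod 8), (2 / 3) = -1. Now have -(1 / 3).
(1 / 3) = 1. Collecting the sign factors: -1.

-1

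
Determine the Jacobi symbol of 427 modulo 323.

1

Reduce the numerator: 427 ≡ 104 (mod 323), so (427|323) = (104|323).
Factor out 2: 104 = 2^3·13. Since 323 ≡ 3 (mod 8), (2|323) = -1, and (2|323)^3 = -1. Now have -(13|323).
13 ≡ 1 (mod 4), so quadratic reciprocity gives (13|323) = (323|13). Reduce: 323 ≡ 11 (mod 13). Now have -(11|13).
13 ≡ 1 (mod 4), so quadratic reciprocity gives (11|13) = (13|11). Reduce: 13 ≡ 2 (mod 11). Now have -(2|11).
Factor out 2: 2 = 2. Since 11 ≡ 3 (mod 8), (2|11) = -1. Now have (1|11).
(1|11) = 1. Collecting the sign factors: 1.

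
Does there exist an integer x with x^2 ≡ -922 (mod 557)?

(-922/557)
  = (192/557)    [-922 ≡ 192 mod 557]
  = (3/557)    [557 ≡ 5 mod 8 ⇒ (2/557)^6 = +1]
  = (557/3)    [QR: 557 ≡ 1 mod 4, sign kept]
  = (2/3)    [557 ≡ 2 mod 3]
  = -(1/3)    [3 ≡ 3 mod 8 ⇒ (2/3) = -1]
  = -1    [(1/3) = 1]
The Legendre symbol is -1, so x^2 ≡ -922 (mod 557) has no solution.

no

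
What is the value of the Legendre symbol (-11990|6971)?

Reduce the numerator: -11990 ≡ 1952 (mod 6971), so (-11990|6971) = (1952|6971).
Factor out 2: 1952 = 2^5·61. Since 6971 ≡ 3 (mod 8), (2|6971) = -1, and (2|6971)^5 = -1. Now have -(61|6971).
61 ≡ 1 (mod 4), so quadratic reciprocity gives (61|6971) = (6971|61). Reduce: 6971 ≡ 17 (mod 61). Now have -(17|61).
17 ≡ 1 (mod 4), so quadratic reciprocity gives (17|61) = (61|17). Reduce: 61 ≡ 10 (mod 17). Now have -(10|17).
Factor out 2: 10 = 2·5. Since 17 ≡ 1 (mod 8), (2|17) = +1. Now have -(5|17).
5 ≡ 1 (mod 4), so quadratic reciprocity gives (5|17) = (17|5). Reduce: 17 ≡ 2 (mod 5). Now have -(2|5).
Factor out 2: 2 = 2. Since 5 ≡ 5 (mod 8), (2|5) = -1. Now have (1|5).
(1|5) = 1. Collecting the sign factors: 1.

1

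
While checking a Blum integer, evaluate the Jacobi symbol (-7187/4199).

1

Pull out -1: (-7187/4199) = (-1/4199)·(7187/4199). Since 4199 ≡ 3 (mod 4), (-1/4199) = -1. Now have -(7187/4199).
Reduce the numerator: 7187 ≡ 2988 (mod 4199), so (7187/4199) = (2988/4199).
Factor out 2: 2988 = 2^2·747. Since 4199 ≡ 7 (mod 8), (2/4199) = +1, and (2/4199)^2 = +1. Now have -(747/4199).
Both 747 ≡ 3 and 4199 ≡ 3 (mod 4), so reciprocity gives (747/4199) = -(4199/747). Reduce: 4199 ≡ 464 (mod 747). Now have (464/747).
Factor out 2: 464 = 2^4·29. Since 747 ≡ 3 (mod 8), (2/747) = -1, and (2/747)^4 = +1. Now have (29/747).
29 ≡ 1 (mod 4), so quadratic reciprocity gives (29/747) = (747/29). Reduce: 747 ≡ 22 (mod 29). Now have (22/29).
Factor out 2: 22 = 2·11. Since 29 ≡ 5 (mod 8), (2/29) = -1. Now have -(11/29).
29 ≡ 1 (mod 4), so quadratic reciprocity gives (11/29) = (29/11). Reduce: 29 ≡ 7 (mod 11). Now have -(7/11).
Both 7 ≡ 3 and 11 ≡ 3 (mod 4), so reciprocity gives (7/11) = -(11/7). Reduce: 11 ≡ 4 (mod 7). Now have (4/7).
Factor out 2: 4 = 2^2. Since 7 ≡ 7 (mod 8), (2/7) = +1, and (2/7)^2 = +1. Now have (1/7).
(1/7) = 1. Collecting the sign factors: 1.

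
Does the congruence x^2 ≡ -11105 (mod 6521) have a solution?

Reduce the numerator: -11105 ≡ 1937 (mod 6521), so (-11105/6521) = (1937/6521).
1937 ≡ 1 (mod 4), so quadratic reciprocity gives (1937/6521) = (6521/1937). Reduce: 6521 ≡ 710 (mod 1937). Now have (710/1937).
Factor out 2: 710 = 2·355. Since 1937 ≡ 1 (mod 8), (2/1937) = +1. Now have (355/1937).
1937 ≡ 1 (mod 4), so quadratic reciprocity gives (355/1937) = (1937/355). Reduce: 1937 ≡ 162 (mod 355). Now have (162/355).
Factor out 2: 162 = 2·81. Since 355 ≡ 3 (mod 8), (2/355) = -1. Now have -(81/355).
81 ≡ 1 (mod 4), so quadratic reciprocity gives (81/355) = (355/81). Reduce: 355 ≡ 31 (mod 81). Now have -(31/81).
81 ≡ 1 (mod 4), so quadratic reciprocity gives (31/81) = (81/31). Reduce: 81 ≡ 19 (mod 31). Now have -(19/31).
Both 19 ≡ 3 and 31 ≡ 3 (mod 4), so reciprocity gives (19/31) = -(31/19). Reduce: 31 ≡ 12 (mod 19). Now have (12/19).
Factor out 2: 12 = 2^2·3. Since 19 ≡ 3 (mod 8), (2/19) = -1, and (2/19)^2 = +1. Now have (3/19).
Both 3 ≡ 3 and 19 ≡ 3 (mod 4), so reciprocity gives (3/19) = -(19/3). Reduce: 19 ≡ 1 (mod 3). Now have -(1/3).
(1/3) = 1. Collecting the sign factors: -1.
The Legendre symbol is -1, so x^2 ≡ -11105 (mod 6521) has no solution.

no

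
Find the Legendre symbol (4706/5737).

1

(4706/5737)
  = (2353/5737)    [5737 ≡ 1 mod 8 ⇒ (2/5737) = +1]
  = (5737/2353)    [QR: 2353 ≡ 1 mod 4, sign kept]
  = (1031/2353)    [5737 ≡ 1031 mod 2353]
  = (2353/1031)    [QR: 2353 ≡ 1 mod 4, sign kept]
  = (291/1031)    [2353 ≡ 291 mod 1031]
  = -(1031/291)    [QR: both ≡ 3 mod 4, sign flips]
  = -(158/291)    [1031 ≡ 158 mod 291]
  = (79/291)    [291 ≡ 3 mod 8 ⇒ (2/291) = -1]
  = -(291/79)    [QR: both ≡ 3 mod 4, sign flips]
  = -(54/79)    [291 ≡ 54 mod 79]
  = -(27/79)    [79 ≡ 7 mod 8 ⇒ (2/79) = +1]
  = (79/27)    [QR: both ≡ 3 mod 4, sign flips]
  = (25/27)    [79 ≡ 25 mod 27]
  = (27/25)    [QR: 25 ≡ 1 mod 4, sign kept]
  = (2/25)    [27 ≡ 2 mod 25]
  = (1/25)    [25 ≡ 1 mod 8 ⇒ (2/25) = +1]
  = 1    [(1/25) = 1]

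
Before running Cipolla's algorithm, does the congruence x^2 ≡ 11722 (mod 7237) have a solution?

Reduce the numerator: 11722 ≡ 4485 (mod 7237), so (11722/7237) = (4485/7237).
4485 ≡ 1 (mod 4), so quadratic reciprocity gives (4485/7237) = (7237/4485). Reduce: 7237 ≡ 2752 (mod 4485). Now have (2752/4485).
Factor out 2: 2752 = 2^6·43. Since 4485 ≡ 5 (mod 8), (2/4485) = -1, and (2/4485)^6 = +1. Now have (43/4485).
4485 ≡ 1 (mod 4), so quadratic reciprocity gives (43/4485) = (4485/43). Reduce: 4485 ≡ 13 (mod 43). Now have (13/43).
13 ≡ 1 (mod 4), so quadratic reciprocity gives (13/43) = (43/13). Reduce: 43 ≡ 4 (mod 13). Now have (4/13).
Factor out 2: 4 = 2^2. Since 13 ≡ 5 (mod 8), (2/13) = -1, and (2/13)^2 = +1. Now have (1/13).
(1/13) = 1. Collecting the sign factors: 1.
(11722/7237) = 1, and 7237 is prime, so 11722 is a quadratic residue mod 7237.

yes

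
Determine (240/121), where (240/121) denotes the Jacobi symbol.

Reduce the numerator: 240 ≡ 119 (mod 121), so (240/121) = (119/121).
121 ≡ 1 (mod 4), so quadratic reciprocity gives (119/121) = (121/119). Reduce: 121 ≡ 2 (mod 119). Now have (2/119).
Factor out 2: 2 = 2. Since 119 ≡ 7 (mod 8), (2/119) = +1. Now have (1/119).
(1/119) = 1. Collecting the sign factors: 1.

1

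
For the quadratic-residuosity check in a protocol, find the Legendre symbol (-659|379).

-1

Reduce the numerator: -659 ≡ 99 (mod 379), so (-659|379) = (99|379).
Both 99 ≡ 3 and 379 ≡ 3 (mod 4), so reciprocity gives (99|379) = -(379|99). Reduce: 379 ≡ 82 (mod 99). Now have -(82|99).
Factor out 2: 82 = 2·41. Since 99 ≡ 3 (mod 8), (2|99) = -1. Now have (41|99).
41 ≡ 1 (mod 4), so quadratic reciprocity gives (41|99) = (99|41). Reduce: 99 ≡ 17 (mod 41). Now have (17|41).
17 ≡ 1 (mod 4), so quadratic reciprocity gives (17|41) = (41|17). Reduce: 41 ≡ 7 (mod 17). Now have (7|17).
17 ≡ 1 (mod 4), so quadratic reciprocity gives (7|17) = (17|7). Reduce: 17 ≡ 3 (mod 7). Now have (3|7).
Both 3 ≡ 3 and 7 ≡ 3 (mod 4), so reciprocity gives (3|7) = -(7|3). Reduce: 7 ≡ 1 (mod 3). Now have -(1|3).
(1|3) = 1. Collecting the sign factors: -1.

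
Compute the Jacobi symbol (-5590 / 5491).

Pull out -1: (-5590 / 5491) = (-1 / 5491)·(5590 / 5491). Since 5491 ≡ 3 (mod 4), (-1 / 5491) = -1. Now have -(5590 / 5491).
Reduce the numerator: 5590 ≡ 99 (mod 5491), so (5590 / 5491) = (99 / 5491).
Both 99 ≡ 3 and 5491 ≡ 3 (mod 4), so reciprocity gives (99 / 5491) = -(5491 / 99). Reduce: 5491 ≡ 46 (mod 99). Now have (46 / 99).
Factor out 2: 46 = 2·23. Since 99 ≡ 3 (mod 8), (2 / 99) = -1. Now have -(23 / 99).
Both 23 ≡ 3 and 99 ≡ 3 (mod 4), so reciprocity gives (23 / 99) = -(99 / 23). Reduce: 99 ≡ 7 (mod 23). Now have (7 / 23).
Both 7 ≡ 3 and 23 ≡ 3 (mod 4), so reciprocity gives (7 / 23) = -(23 / 7). Reduce: 23 ≡ 2 (mod 7). Now have -(2 / 7).
Factor out 2: 2 = 2. Since 7 ≡ 7 (mod 8), (2 / 7) = +1. Now have -(1 / 7).
(1 / 7) = 1. Collecting the sign factors: -1.

-1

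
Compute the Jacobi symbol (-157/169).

1

(-157/169)
  = (12/169)    [-157 ≡ 12 mod 169]
  = (3/169)    [169 ≡ 1 mod 8 ⇒ (2/169)^2 = +1]
  = (169/3)    [QR: 169 ≡ 1 mod 4, sign kept]
  = (1/3)    [169 ≡ 1 mod 3]
  = 1    [(1/3) = 1]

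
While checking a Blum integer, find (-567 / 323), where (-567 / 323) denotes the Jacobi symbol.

(-567 / 323)
  = -(567 / 323)    [323 ≡ 3 mod 4 ⇒ (-1 / 323) = -1]
  = -(244 / 323)    [567 ≡ 244 mod 323]
  = -(61 / 323)    [323 ≡ 3 mod 8 ⇒ (2 / 323)^2 = +1]
  = -(323 / 61)    [QR: 61 ≡ 1 mod 4, sign kept]
  = -(18 / 61)    [323 ≡ 18 mod 61]
  = (9 / 61)    [61 ≡ 5 mod 8 ⇒ (2 / 61) = -1]
  = (61 / 9)    [QR: 9 ≡ 1 mod 4, sign kept]
  = (7 / 9)    [61 ≡ 7 mod 9]
  = (9 / 7)    [QR: 9 ≡ 1 mod 4, sign kept]
  = (2 / 7)    [9 ≡ 2 mod 7]
  = (1 / 7)    [7 ≡ 7 mod 8 ⇒ (2 / 7) = +1]
  = 1    [(1 / 7) = 1]

1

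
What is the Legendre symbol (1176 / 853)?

Reduce the numerator: 1176 ≡ 323 (mod 853), so (1176 / 853) = (323 / 853).
853 ≡ 1 (mod 4), so quadratic reciprocity gives (323 / 853) = (853 / 323). Reduce: 853 ≡ 207 (mod 323). Now have (207 / 323).
Both 207 ≡ 3 and 323 ≡ 3 (mod 4), so reciprocity gives (207 / 323) = -(323 / 207). Reduce: 323 ≡ 116 (mod 207). Now have -(116 / 207).
Factor out 2: 116 = 2^2·29. Since 207 ≡ 7 (mod 8), (2 / 207) = +1, and (2 / 207)^2 = +1. Now have -(29 / 207).
29 ≡ 1 (mod 4), so quadratic reciprocity gives (29 / 207) = (207 / 29). Reduce: 207 ≡ 4 (mod 29). Now have -(4 / 29).
Factor out 2: 4 = 2^2. Since 29 ≡ 5 (mod 8), (2 / 29) = -1, and (2 / 29)^2 = +1. Now have -(1 / 29).
(1 / 29) = 1. Collecting the sign factors: -1.

-1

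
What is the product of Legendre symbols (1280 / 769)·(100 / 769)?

By multiplicativity, (1280·100 / 769) = (1280 / 769)·(100 / 769).
First factor (1280 / 769):
Reduce the numerator: 1280 ≡ 511 (mod 769), so (1280 / 769) = (511 / 769).
769 ≡ 1 (mod 4), so quadratic reciprocity gives (511 / 769) = (769 / 511). Reduce: 769 ≡ 258 (mod 511). Now have (258 / 511).
Factor out 2: 258 = 2·129. Since 511 ≡ 7 (mod 8), (2 / 511) = +1. Now have (129 / 511).
129 ≡ 1 (mod 4), so quadratic reciprocity gives (129 / 511) = (511 / 129). Reduce: 511 ≡ 124 (mod 129). Now have (124 / 129).
Factor out 2: 124 = 2^2·31. Since 129 ≡ 1 (mod 8), (2 / 129) = +1, and (2 / 129)^2 = +1. Now have (31 / 129).
129 ≡ 1 (mod 4), so quadratic reciprocity gives (31 / 129) = (129 / 31). Reduce: 129 ≡ 5 (mod 31). Now have (5 / 31).
5 ≡ 1 (mod 4), so quadratic reciprocity gives (5 / 31) = (31 / 5). Reduce: 31 ≡ 1 (mod 5). Now have (1 / 5).
(1 / 5) = 1. Collecting the sign factors: 1.
Second factor (100 / 769):
Factor out 2: 100 = 2^2·25. Since 769 ≡ 1 (mod 8), (2 / 769) = +1, and (2 / 769)^2 = +1. Now have (25 / 769).
25 ≡ 1 (mod 4), so quadratic reciprocity gives (25 / 769) = (769 / 25). Reduce: 769 ≡ 19 (mod 25). Now have (19 / 25).
25 ≡ 1 (mod 4), so quadratic reciprocity gives (19 / 25) = (25 / 19). Reduce: 25 ≡ 6 (mod 19). Now have (6 / 19).
Factor out 2: 6 = 2·3. Since 19 ≡ 3 (mod 8), (2 / 19) = -1. Now have -(3 / 19).
Both 3 ≡ 3 and 19 ≡ 3 (mod 4), so reciprocity gives (3 / 19) = -(19 / 3). Reduce: 19 ≡ 1 (mod 3). Now have (1 / 3).
(1 / 3) = 1. Collecting the sign factors: 1.
Product: (1)·(1) = 1.

1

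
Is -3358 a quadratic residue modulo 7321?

yes

(-3358|7321)
  = (3963|7321)    [-3358 ≡ 3963 mod 7321]
  = (7321|3963)    [QR: 7321 ≡ 1 mod 4, sign kept]
  = (3358|3963)    [7321 ≡ 3358 mod 3963]
  = -(1679|3963)    [3963 ≡ 3 mod 8 ⇒ (2|3963) = -1]
  = (3963|1679)    [QR: both ≡ 3 mod 4, sign flips]
  = (605|1679)    [3963 ≡ 605 mod 1679]
  = (1679|605)    [QR: 605 ≡ 1 mod 4, sign kept]
  = (469|605)    [1679 ≡ 469 mod 605]
  = (605|469)    [QR: 469 ≡ 1 mod 4, sign kept]
  = (136|469)    [605 ≡ 136 mod 469]
  = -(17|469)    [469 ≡ 5 mod 8 ⇒ (2|469)^3 = -1]
  = -(469|17)    [QR: 17 ≡ 1 mod 4, sign kept]
  = -(10|17)    [469 ≡ 10 mod 17]
  = -(5|17)    [17 ≡ 1 mod 8 ⇒ (2|17) = +1]
  = -(17|5)    [QR: 5 ≡ 1 mod 4, sign kept]
  = -(2|5)    [17 ≡ 2 mod 5]
  = (1|5)    [5 ≡ 5 mod 8 ⇒ (2|5) = -1]
  = 1    [(1|5) = 1]
The Legendre symbol is 1, so x^2 ≡ -3358 (mod 7321) has solution.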